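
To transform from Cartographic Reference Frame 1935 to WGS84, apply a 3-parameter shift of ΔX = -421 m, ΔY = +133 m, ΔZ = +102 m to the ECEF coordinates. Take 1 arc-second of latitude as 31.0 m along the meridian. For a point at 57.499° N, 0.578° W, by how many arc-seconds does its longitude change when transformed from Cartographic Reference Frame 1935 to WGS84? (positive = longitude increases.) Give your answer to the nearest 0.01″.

Δλ = 7.73″

sin φ = 0.843382, cos φ = 0.537314, sin λ = -0.010088, cos λ = 0.999949.
East component: ΔE = −sin λ·ΔX + cos λ·ΔY = −(-0.010088)(-421) + (0.999949)(133) = 128.75 m.
1° of latitude spans 3600 × 31.00 = 111600 m; at latitude φ, 1° of longitude spans that × cos φ = 59964.3 m, so Δλ = 128.75 / 59964.3 × 3600 = 7.729″.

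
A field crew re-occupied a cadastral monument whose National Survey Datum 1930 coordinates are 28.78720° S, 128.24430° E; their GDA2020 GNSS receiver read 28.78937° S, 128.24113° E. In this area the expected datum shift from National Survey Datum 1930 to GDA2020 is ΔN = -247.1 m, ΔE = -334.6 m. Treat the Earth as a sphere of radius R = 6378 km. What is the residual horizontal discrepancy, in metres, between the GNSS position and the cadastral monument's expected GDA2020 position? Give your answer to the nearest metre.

Observed coordinate differences: Δφ = -0.00217°, Δλ = -0.00317°.
Converting to metres (1° lat = 111317 m, cos φ = 0.876414): observed ΔN = -241.6 m, observed ΔE = -309.3 m.
Subtracting the expected shift leaves a residual of -241.6 − (-247.1) = 5.5 m north and -309.3 − (-334.6) = 25.3 m east.
Residual distance = √(5.5² + 25.3²) = 25.9 m.

26 m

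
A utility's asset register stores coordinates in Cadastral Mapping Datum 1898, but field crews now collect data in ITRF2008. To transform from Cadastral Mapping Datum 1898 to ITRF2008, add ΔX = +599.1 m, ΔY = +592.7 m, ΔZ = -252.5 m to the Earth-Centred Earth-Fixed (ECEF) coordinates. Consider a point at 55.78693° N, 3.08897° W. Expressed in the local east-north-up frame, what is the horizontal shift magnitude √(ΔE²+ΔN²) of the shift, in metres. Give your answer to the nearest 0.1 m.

872.9 m

The local east axis at (φ, λ) is (−sin λ, cos λ, 0), so ΔE = −sin(-3.08897°)·599.1 + cos(-3.08897°)·592.7 = 624.12 m.
The local north axis is (−sin φ cos λ, −sin φ sin λ, cos φ), giving ΔN = -494.707 + 26.412 − 141.974 = -610.27 m.
Horizontal magnitude = √(ΔE² + ΔN²) = √(624.12² + (-610.27)²) = 872.90 m.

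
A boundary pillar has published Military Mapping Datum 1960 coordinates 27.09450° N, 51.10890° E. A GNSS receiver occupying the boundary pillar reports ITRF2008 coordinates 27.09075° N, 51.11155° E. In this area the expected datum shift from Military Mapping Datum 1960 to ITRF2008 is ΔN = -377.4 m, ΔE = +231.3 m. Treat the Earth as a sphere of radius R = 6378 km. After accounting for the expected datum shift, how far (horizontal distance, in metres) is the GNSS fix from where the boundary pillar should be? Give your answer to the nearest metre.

51 m

Observed coordinate differences: Δφ = -0.00375°, Δλ = +0.00265°.
Converting to metres (1° lat = 111317 m, cos φ = 0.890257): observed ΔN = -417.4 m, observed ΔE = 262.6 m.
Subtracting the expected shift leaves a residual of -417.4 − (-377.4) = -40.0 m north and 262.6 − (231.3) = 31.3 m east.
Residual distance = √((-40.0)² + 31.3²) = 50.8 m.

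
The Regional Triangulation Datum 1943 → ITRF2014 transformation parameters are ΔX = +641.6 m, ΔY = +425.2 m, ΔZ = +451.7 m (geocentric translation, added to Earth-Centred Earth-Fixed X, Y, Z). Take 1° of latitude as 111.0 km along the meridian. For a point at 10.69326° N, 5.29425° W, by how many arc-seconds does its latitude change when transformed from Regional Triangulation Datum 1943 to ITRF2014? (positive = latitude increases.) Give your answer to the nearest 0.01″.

Δφ = 10.79″

sin φ = 0.185551, cos φ = 0.982635, sin λ = -0.092271, cos λ = 0.995734.
North component: ΔN = −sin φ cos λ·ΔX − sin φ sin λ·ΔY + cos φ·ΔZ = −(0.185551)(0.995734)(641.6) − (0.185551)(-0.092271)(425.2) + (0.982635)(451.7) = 332.59 m.
1° of latitude spans 111000 m, so Δφ = 332.59 / 111000 × 3600 = 10.787″.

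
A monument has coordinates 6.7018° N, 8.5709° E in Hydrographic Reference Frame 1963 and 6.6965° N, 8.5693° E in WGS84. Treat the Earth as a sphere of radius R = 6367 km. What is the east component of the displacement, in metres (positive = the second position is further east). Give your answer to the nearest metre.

ΔE = -177 m

Δφ = 6.6965° − 6.7018° = -0.0053°; Δλ = 8.5693° − 8.5709° = -0.0016°.
1° along a meridian = πR/180 = 111125 m.
ΔN = Δφ × 111125 = -589.0 m; ΔE = Δλ × 111125 × cos(6.7018°) = -0.0016 × 111125 × 0.993167 = -176.6 m.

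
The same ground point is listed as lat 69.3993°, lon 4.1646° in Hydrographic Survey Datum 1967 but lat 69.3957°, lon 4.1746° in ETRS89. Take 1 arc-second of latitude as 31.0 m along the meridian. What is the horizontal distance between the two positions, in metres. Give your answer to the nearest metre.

Δφ = 69.3957° − 69.3993° = -0.0036°; Δλ = 4.1746° − 4.1646° = +0.0100°.
1° of latitude = 3600 × 31.00 = 111600 m.
ΔN = Δφ × 111600 = -401.8 m; ΔE = Δλ × 111600 × cos(69.3993°) = +0.0100 × 111600 × 0.351853 = 392.7 m.
Distance = √(ΔE² + ΔN²) = √(392.7² + (-401.8)²) = 561.8 m.

562 m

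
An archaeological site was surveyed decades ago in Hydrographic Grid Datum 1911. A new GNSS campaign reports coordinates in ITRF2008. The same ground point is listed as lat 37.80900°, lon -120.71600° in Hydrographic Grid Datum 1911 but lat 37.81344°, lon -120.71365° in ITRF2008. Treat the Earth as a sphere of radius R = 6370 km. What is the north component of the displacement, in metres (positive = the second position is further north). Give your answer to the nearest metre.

ΔN = 494 m

Δφ = 37.81344° − 37.80900° = +0.00444°; Δλ = -120.71365° − -120.71600° = +0.00235°.
1° along a meridian = πR/180 = 111177 m.
ΔN = Δφ × 111177 = 493.6 m; ΔE = Δλ × 111177 × cos(37.80900°) = +0.00235 × 111177 × 0.790059 = 206.4 m.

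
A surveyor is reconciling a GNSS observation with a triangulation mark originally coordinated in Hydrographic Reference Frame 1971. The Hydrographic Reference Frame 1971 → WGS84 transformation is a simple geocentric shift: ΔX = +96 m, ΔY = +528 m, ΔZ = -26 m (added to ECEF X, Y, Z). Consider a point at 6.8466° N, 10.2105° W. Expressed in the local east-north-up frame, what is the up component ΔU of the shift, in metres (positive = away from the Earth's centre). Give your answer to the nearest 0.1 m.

ΔU = -2.2 m

At φ = 6.8466°, λ = -10.2105°: sin φ = 0.119212, cos φ = 0.992869, sin λ = -0.177265, cos λ = 0.984163.
ΔU = cos φ cos λ·ΔX + cos φ sin λ·ΔY + sin φ·ΔZ = (0.992869)(0.984163)(96) + (0.992869)(-0.177265)(528) + (0.119212)(-26) = -2.22 m.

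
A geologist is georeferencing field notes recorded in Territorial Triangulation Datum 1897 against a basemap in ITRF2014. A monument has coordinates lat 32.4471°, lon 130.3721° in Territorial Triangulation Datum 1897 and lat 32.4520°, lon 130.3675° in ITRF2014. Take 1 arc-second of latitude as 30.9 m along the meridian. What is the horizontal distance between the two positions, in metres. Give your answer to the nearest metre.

Δφ = 32.4520° − 32.4471° = +0.0049°; Δλ = 130.3675° − 130.3721° = -0.0046°.
1° of latitude = 3600 × 30.90 = 111240 m.
ΔN = Δφ × 111240 = 545.1 m; ΔE = Δλ × 111240 × cos(32.4471°) = -0.0046 × 111240 × 0.843887 = -431.8 m.
Distance = √(ΔE² + ΔN²) = √((-431.8)² + 545.1²) = 695.4 m.

695 m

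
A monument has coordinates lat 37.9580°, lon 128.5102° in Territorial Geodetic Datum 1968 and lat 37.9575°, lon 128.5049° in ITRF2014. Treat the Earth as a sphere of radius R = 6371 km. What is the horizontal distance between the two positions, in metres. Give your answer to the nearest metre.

Δφ = 37.9575° − 37.9580° = -0.0005°; Δλ = 128.5049° − 128.5102° = -0.0053°.
1° along a meridian = πR/180 = 111195 m.
ΔN = Δφ × 111195 = -55.6 m; ΔE = Δλ × 111195 × cos(37.9580°) = -0.0053 × 111195 × 0.788462 = -464.7 m.
Distance = √(ΔE² + ΔN²) = √((-464.7)² + (-55.6)²) = 468.0 m.

468 m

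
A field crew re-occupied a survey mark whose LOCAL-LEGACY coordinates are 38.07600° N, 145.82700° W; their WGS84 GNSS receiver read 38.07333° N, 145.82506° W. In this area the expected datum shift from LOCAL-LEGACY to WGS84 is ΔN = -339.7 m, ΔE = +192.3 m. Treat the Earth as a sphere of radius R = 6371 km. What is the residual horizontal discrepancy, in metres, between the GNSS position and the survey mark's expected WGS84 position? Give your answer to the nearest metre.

48 m

Observed coordinate differences: Δφ = -0.00267°, Δλ = +0.00194°.
Converting to metres (1° lat = 111195 m, cos φ = 0.787193): observed ΔN = -296.9 m, observed ΔE = 169.8 m.
Subtracting the expected shift leaves a residual of -296.9 − (-339.7) = 42.8 m north and 169.8 − (192.3) = -22.5 m east.
Residual distance = √(42.8² + (-22.5)²) = 48.4 m.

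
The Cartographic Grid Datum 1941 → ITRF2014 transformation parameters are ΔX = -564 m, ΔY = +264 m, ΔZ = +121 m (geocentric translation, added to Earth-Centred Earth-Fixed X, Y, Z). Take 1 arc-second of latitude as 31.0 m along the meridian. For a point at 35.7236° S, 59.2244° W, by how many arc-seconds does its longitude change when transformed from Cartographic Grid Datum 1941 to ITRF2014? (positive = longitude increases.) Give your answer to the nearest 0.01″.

sin φ = -0.583876, cos φ = 0.811843, sin λ = -0.859178, cos λ = 0.511677.
East component: ΔE = −sin λ·ΔX + cos λ·ΔY = −(-0.859178)(-564) + (0.511677)(264) = -349.49 m.
1° of latitude spans 3600 × 31.00 = 111600 m; at latitude φ, 1° of longitude spans that × cos φ = 90601.7 m, so Δλ = -349.49 / 90601.7 × 3600 = -13.887″.

Δλ = -13.89″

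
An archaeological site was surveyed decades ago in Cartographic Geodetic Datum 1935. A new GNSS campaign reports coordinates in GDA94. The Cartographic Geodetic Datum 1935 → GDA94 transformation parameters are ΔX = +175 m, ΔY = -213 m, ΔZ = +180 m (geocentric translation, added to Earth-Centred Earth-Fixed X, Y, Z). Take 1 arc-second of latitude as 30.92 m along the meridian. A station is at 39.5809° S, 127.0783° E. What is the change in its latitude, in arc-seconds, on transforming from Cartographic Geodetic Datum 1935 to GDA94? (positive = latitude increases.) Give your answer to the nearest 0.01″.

sin φ = -0.637167, cos φ = 0.770726, sin λ = 0.797812, cos λ = -0.602906.
North component: ΔN = −sin φ cos λ·ΔX − sin φ sin λ·ΔY + cos φ·ΔZ = −(-0.637167)(-0.602906)(175) − (-0.637167)(0.797812)(-213) + (0.770726)(180) = -36.77 m.
1° of latitude spans 3600 × 30.92 = 111312 m, so Δφ = -36.77 / 111312 × 3600 = -1.189″.

Δφ = -1.19″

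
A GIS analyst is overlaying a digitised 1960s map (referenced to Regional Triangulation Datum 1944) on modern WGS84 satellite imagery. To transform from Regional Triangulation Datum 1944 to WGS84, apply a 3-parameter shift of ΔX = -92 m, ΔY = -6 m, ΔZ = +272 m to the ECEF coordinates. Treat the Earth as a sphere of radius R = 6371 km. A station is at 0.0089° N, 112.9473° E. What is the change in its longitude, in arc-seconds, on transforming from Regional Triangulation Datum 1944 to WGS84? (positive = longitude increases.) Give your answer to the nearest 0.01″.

sin φ = 0.000155, cos φ = 1.000000, sin λ = 0.920864, cos λ = -0.389884.
East component: ΔE = −sin λ·ΔX + cos λ·ΔY = −(0.920864)(-92) + (-0.389884)(-6) = 87.06 m.
1° of latitude spans πR/180 = 111195 m; at latitude φ, 1° of longitude spans that × cos φ = 111194.9 m, so Δλ = 87.06 / 111194.9 × 3600 = 2.819″.

Δλ = 2.82″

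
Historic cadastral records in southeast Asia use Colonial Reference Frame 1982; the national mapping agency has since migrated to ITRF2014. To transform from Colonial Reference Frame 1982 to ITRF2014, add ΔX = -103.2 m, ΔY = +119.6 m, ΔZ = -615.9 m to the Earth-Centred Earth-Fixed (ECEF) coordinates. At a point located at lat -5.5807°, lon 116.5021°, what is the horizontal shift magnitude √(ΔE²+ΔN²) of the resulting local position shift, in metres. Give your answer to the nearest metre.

599 m

At φ = -5.5807°, λ = 116.5021°: sin φ = -0.097248, cos φ = 0.995260, sin λ = 0.894918, cos λ = -0.446231.
ΔE = −sin λ·ΔX + cos λ·ΔY = −(0.894918)·(-103.2) + (-0.446231)·(119.6) = 38.99 m.
ΔN = −sin φ cos λ·ΔX − sin φ sin λ·ΔY + cos φ·ΔZ = −(-0.097248)(-0.446231)(-103.2) − (-0.097248)(0.894918)(119.6) + (0.995260)(-615.9) = -598.09 m.
Horizontal magnitude = √(ΔE² + ΔN²) = √(38.99² + (-598.09)²) = 599.36 m.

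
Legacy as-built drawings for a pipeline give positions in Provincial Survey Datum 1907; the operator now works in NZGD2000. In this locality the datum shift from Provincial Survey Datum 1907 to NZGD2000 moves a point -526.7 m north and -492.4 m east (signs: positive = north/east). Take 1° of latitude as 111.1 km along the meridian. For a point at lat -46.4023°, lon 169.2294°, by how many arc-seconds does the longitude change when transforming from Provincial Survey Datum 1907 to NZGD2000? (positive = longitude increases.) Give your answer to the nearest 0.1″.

Δλ = -23.1″

At latitude -46.4023°, cos φ = 0.689590.
1° of longitude at this latitude = 111.1 × cos φ = 76.61 km, so Δλ = -492.4 / 76613.5 = -0.0064271° = -23.137″.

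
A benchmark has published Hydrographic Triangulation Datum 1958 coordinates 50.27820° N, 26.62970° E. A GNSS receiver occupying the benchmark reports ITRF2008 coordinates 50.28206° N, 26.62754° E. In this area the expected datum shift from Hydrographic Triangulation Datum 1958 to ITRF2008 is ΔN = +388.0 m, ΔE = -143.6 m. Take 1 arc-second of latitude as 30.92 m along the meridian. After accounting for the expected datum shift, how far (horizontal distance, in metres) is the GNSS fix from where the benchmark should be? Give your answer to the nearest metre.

43 m

Observed coordinate differences: Δφ = +0.00386°, Δλ = -0.00216°.
Converting to metres (1° lat = 111312 m, cos φ = 0.639061): observed ΔN = 429.7 m, observed ΔE = -153.7 m.
Subtracting the expected shift leaves a residual of 429.7 − (388.0) = 41.7 m north and -153.7 − (-143.6) = -10.1 m east.
Residual distance = √(41.7² + (-10.1)²) = 42.9 m.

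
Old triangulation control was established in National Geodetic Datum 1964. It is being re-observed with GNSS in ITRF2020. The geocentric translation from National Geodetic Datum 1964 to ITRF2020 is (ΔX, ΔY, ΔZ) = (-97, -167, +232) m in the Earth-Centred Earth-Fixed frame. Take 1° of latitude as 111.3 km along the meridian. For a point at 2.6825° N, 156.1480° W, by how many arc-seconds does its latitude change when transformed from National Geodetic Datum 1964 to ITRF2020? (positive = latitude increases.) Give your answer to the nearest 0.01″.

Δφ = 7.26″

sin φ = 0.046801, cos φ = 0.998904, sin λ = -0.404376, cos λ = -0.914593.
North component: ΔN = −sin φ cos λ·ΔX − sin φ sin λ·ΔY + cos φ·ΔZ = −(0.046801)(-0.914593)(-97) − (0.046801)(-0.404376)(-167) + (0.998904)(232) = 224.43 m.
1° of latitude spans 111300 m, so Δφ = 224.43 / 111300 × 3600 = 7.259″.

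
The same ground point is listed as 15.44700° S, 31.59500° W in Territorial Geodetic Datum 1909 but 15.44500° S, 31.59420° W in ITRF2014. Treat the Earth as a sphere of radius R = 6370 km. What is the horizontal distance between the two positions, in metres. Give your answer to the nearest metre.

238 m

Δφ = -15.44500° − -15.44700° = +0.00200°; Δλ = -31.59420° − -31.59500° = +0.00080°.
1° along a meridian = πR/180 = 111177 m.
ΔN = Δφ × 111177 = 222.4 m; ΔE = Δλ × 111177 × cos(-15.44700°) = +0.00080 × 111177 × 0.963877 = 85.7 m.
Distance = √(ΔE² + ΔN²) = √(85.7² + 222.4²) = 238.3 m.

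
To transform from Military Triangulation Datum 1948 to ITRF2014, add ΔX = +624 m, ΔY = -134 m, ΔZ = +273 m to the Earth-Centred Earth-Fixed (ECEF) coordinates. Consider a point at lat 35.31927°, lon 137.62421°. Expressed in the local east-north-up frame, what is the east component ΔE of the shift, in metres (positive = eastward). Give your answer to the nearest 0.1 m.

ΔE = -321.6 m

At φ = 35.31927°, λ = 137.62421°: sin φ = 0.578132, cos φ = 0.815943, sin λ = 0.673990, cos λ = -0.738740.
ΔE = −sin λ·ΔX + cos λ·ΔY = −(0.673990)·(624) + (-0.738740)·(-134) = -321.58 m.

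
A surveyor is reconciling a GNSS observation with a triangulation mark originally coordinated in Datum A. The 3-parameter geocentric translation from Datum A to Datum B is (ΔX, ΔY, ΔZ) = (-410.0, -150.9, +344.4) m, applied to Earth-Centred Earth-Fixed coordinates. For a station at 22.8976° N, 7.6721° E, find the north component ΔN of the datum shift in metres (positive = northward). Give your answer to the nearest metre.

The local north axis is (−sin φ cos λ, −sin φ sin λ, cos φ), giving ΔN = 158.097 + 7.838 + 317.262 = 483.20 m.

ΔN = 483 m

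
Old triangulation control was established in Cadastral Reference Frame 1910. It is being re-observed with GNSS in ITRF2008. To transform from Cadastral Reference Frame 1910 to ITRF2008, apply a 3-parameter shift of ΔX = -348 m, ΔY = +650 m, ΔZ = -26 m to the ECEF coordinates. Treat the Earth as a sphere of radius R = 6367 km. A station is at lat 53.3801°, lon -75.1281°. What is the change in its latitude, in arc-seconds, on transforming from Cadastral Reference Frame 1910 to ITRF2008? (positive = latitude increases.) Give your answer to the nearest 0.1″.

Δφ = 18.2″

sin φ = 0.802610, cos φ = 0.596504, sin λ = -0.966502, cos λ = 0.256659.
North component: ΔN = −sin φ cos λ·ΔX − sin φ sin λ·ΔY + cos φ·ΔZ = −(0.802610)(0.256659)(-348) − (0.802610)(-0.966502)(650) + (0.596504)(-26) = 560.40 m.
1° of latitude spans πR/180 = 111125 m, so Δφ = 560.40 / 111125 × 3600 = 18.155″.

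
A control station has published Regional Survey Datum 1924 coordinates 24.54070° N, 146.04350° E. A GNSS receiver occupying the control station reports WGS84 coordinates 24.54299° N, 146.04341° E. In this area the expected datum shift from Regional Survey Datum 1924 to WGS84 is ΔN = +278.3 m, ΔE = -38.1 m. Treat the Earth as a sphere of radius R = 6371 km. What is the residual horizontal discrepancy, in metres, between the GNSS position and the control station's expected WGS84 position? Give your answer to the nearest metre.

Observed coordinate differences: Δφ = +0.00229°, Δλ = -0.00009°.
Converting to metres (1° lat = 111195 m, cos φ = 0.909666): observed ΔN = 254.6 m, observed ΔE = -9.1 m.
Subtracting the expected shift leaves a residual of 254.6 − (278.3) = -23.7 m north and -9.1 − (-38.1) = 29.0 m east.
Residual distance = √((-23.7)² + 29.0²) = 37.4 m.

37 m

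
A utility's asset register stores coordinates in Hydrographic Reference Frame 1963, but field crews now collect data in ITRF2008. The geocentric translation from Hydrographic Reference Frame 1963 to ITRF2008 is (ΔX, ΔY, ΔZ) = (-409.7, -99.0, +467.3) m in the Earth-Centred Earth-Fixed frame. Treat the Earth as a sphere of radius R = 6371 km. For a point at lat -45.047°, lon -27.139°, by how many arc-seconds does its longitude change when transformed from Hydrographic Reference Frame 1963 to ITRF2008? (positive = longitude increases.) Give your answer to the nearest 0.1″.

Δλ = -12.6″

sin φ = -0.707687, cos φ = 0.706527, sin λ = -0.456151, cos λ = 0.889903.
East component: ΔE = −sin λ·ΔX + cos λ·ΔY = −(-0.456151)(-409.7) + (0.889903)(-99.0) = -274.99 m.
1° of latitude spans πR/180 = 111195 m; at latitude φ, 1° of longitude spans that × cos φ = 78562.2 m, so Δλ = -274.99 / 78562.2 × 3600 = -12.601″.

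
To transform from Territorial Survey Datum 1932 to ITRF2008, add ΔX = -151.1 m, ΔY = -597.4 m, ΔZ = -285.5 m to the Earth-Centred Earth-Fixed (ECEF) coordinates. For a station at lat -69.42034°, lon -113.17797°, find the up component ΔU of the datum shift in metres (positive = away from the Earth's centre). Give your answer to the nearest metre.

At φ = -69.42034°, λ = -113.17797°: sin φ = -0.936184, cos φ = 0.351509, sin λ = -0.919287, cos λ = -0.393588.
ΔU = cos φ cos λ·ΔX + cos φ sin λ·ΔY + sin φ·ΔZ = (0.351509)(-0.393588)(-151.1) + (0.351509)(-0.919287)(-597.4) + (-0.936184)(-285.5) = 481.23 m.

ΔU = 481 m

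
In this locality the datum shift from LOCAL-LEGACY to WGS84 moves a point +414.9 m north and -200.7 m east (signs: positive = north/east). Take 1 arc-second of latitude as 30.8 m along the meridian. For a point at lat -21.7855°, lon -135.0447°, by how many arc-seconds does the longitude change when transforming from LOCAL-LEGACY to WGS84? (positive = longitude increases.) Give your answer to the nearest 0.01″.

Δλ = -7.02″

At latitude -21.7855°, cos φ = 0.928580.
1″ of longitude at this latitude = 30.80 × cos φ = 28.6003 m, so Δλ = -200.7 / 28.6003 = -7.017″.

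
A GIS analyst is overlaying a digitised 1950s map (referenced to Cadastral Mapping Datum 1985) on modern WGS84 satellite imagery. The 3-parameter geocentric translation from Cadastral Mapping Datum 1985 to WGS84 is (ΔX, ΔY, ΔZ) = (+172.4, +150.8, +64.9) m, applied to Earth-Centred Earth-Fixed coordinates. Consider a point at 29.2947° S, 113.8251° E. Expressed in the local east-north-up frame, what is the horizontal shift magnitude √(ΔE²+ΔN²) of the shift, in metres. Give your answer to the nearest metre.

The local east axis at (φ, λ) is (−sin λ, cos λ, 0), so ΔE = −sin(113.8251°)·172.4 + cos(113.8251°)·150.8 = -218.62 m.
The local north axis is (−sin φ cos λ, −sin φ sin λ, cos φ), giving ΔN = -34.075 + 67.499 + 56.600 = 90.02 m.
Horizontal magnitude = √(ΔE² + ΔN²) = √((-218.62)² + 90.02²) = 236.43 m.

236 m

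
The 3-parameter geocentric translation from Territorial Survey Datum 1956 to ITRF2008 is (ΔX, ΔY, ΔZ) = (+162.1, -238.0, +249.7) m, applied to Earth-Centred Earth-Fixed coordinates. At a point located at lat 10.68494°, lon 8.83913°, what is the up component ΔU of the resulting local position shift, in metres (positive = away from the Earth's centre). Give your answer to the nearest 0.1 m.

The local up (radial) axis is (cos φ cos λ, cos φ sin λ, sin φ), giving ΔU = 157.398 − 35.937 + 46.296 = 167.76 m.

ΔU = 167.8 m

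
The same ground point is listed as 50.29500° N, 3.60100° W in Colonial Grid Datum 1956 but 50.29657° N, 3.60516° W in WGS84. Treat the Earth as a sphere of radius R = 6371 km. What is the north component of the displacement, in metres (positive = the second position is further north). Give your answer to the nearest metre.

Δφ = 50.29657° − 50.29500° = +0.00157°; Δλ = -3.60516° − -3.60100° = -0.00416°.
1° along a meridian = πR/180 = 111195 m.
ΔN = Δφ × 111195 = 174.6 m; ΔE = Δλ × 111195 × cos(50.29500°) = -0.00416 × 111195 × 0.638835 = -295.5 m.

ΔN = 175 m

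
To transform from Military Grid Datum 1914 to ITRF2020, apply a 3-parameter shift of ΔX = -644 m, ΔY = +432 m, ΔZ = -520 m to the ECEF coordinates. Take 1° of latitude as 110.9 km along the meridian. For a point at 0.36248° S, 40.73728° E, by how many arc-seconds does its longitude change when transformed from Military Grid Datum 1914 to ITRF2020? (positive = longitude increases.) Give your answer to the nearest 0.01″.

Δλ = 24.27″

sin φ = -0.006326, cos φ = 0.999980, sin λ = 0.652592, cos λ = 0.757710.
East component: ΔE = −sin λ·ΔX + cos λ·ΔY = −(0.652592)(-644) + (0.757710)(432) = 747.60 m.
1° of latitude spans 110900 m; at latitude φ, 1° of longitude spans that × cos φ = 110897.8 m, so Δλ = 747.60 / 110897.8 × 3600 = 24.269″.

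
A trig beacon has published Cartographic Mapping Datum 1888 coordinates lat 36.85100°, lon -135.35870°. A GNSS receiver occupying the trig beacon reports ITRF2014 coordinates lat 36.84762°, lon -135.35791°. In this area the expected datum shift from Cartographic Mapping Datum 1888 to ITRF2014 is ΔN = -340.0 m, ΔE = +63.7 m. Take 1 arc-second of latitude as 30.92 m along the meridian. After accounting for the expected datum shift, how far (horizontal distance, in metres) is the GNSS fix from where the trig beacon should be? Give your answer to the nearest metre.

Observed coordinate differences: Δφ = -0.00338°, Δλ = +0.00079°.
Converting to metres (1° lat = 111312 m, cos φ = 0.800198): observed ΔN = -376.2 m, observed ΔE = 70.4 m.
Subtracting the expected shift leaves a residual of -376.2 − (-340.0) = -36.2 m north and 70.4 − (63.7) = 6.7 m east.
Residual distance = √((-36.2)² + 6.7²) = 36.8 m.

37 m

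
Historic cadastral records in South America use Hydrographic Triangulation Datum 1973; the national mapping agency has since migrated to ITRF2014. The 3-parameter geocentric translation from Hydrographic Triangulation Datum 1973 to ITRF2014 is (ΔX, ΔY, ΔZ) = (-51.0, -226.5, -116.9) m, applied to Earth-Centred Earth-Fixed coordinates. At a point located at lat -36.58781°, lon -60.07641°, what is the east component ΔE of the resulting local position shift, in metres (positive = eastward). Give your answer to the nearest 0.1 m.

ΔE = -157.2 m

At φ = -36.58781°, λ = -60.07641°: sin φ = -0.596054, cos φ = 0.802944, sin λ = -0.866691, cos λ = 0.498845.
ΔE = −sin λ·ΔX + cos λ·ΔY = −(-0.866691)·(-51.0) + (0.498845)·(-226.5) = -157.19 m.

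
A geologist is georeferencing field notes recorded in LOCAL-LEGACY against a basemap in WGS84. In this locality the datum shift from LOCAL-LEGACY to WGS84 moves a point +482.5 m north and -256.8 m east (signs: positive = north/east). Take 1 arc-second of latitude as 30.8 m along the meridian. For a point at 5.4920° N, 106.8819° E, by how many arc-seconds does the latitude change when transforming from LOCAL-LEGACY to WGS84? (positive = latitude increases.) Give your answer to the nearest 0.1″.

1″ of latitude = 30.80 m, so Δφ = 482.5 / 30.80 = 15.666″.

Δφ = 15.7″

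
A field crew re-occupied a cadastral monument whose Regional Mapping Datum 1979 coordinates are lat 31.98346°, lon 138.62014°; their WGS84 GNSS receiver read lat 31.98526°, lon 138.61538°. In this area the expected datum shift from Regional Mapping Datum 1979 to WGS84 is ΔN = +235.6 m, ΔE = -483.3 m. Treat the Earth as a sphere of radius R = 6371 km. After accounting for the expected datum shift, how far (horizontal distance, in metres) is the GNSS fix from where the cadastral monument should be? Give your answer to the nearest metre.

49 m

Observed coordinate differences: Δφ = +0.00180°, Δλ = -0.00476°.
Converting to metres (1° lat = 111195 m, cos φ = 0.848201): observed ΔN = 200.2 m, observed ΔE = -448.9 m.
Subtracting the expected shift leaves a residual of 200.2 − (235.6) = -35.4 m north and -448.9 − (-483.3) = 34.4 m east.
Residual distance = √((-35.4)² + 34.4²) = 49.4 m.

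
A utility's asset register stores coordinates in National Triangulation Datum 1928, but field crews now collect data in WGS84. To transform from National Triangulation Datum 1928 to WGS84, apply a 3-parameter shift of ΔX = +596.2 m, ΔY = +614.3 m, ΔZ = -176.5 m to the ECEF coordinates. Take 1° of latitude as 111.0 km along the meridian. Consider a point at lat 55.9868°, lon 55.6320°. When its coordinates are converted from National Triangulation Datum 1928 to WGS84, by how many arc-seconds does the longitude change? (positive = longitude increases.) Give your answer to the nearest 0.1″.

sin φ = 0.828909, cos φ = 0.559384, sin λ = 0.825429, cos λ = 0.564506.
East component: ΔE = −sin λ·ΔX + cos λ·ΔY = −(0.825429)(596.2) + (0.564506)(614.3) = -145.34 m.
1° of latitude spans 111000 m; at latitude φ, 1° of longitude spans that × cos φ = 62091.6 m, so Δλ = -145.34 / 62091.6 × 3600 = -8.427″.

Δλ = -8.4″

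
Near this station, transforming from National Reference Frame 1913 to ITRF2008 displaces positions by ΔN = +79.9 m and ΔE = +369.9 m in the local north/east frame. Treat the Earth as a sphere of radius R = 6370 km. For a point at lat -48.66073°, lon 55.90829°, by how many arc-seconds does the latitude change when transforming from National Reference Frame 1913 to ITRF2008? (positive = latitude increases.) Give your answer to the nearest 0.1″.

On a sphere of radius R, 1 rad of latitude = R, so Δφ = ΔN / R = 79.9 / 6370000 = 1.2543e-05 rad = 2.587″.

Δφ = 2.6″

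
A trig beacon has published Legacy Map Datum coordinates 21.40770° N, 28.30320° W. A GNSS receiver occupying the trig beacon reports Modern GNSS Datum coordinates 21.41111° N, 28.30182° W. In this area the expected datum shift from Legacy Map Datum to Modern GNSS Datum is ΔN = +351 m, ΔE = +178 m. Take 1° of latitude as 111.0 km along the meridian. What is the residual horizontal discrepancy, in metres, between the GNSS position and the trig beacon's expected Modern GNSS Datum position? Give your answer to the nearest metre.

45 m

Observed coordinate differences: Δφ = +0.00341°, Δλ = +0.00138°.
Converting to metres (1° lat = 111000 m, cos φ = 0.931007): observed ΔN = 378.5 m, observed ΔE = 142.6 m.
Subtracting the expected shift leaves a residual of 378.5 − (351) = 27.5 m north and 142.6 − (178) = -35.4 m east.
Residual distance = √(27.5² + (-35.4)²) = 44.8 m.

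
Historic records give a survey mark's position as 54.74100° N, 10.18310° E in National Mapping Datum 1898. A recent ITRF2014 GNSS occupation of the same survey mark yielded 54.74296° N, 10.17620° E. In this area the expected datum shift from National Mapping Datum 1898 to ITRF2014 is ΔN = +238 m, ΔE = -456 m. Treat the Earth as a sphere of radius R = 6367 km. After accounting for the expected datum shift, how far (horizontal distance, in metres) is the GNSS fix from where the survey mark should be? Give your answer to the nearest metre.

Observed coordinate differences: Δφ = +0.00196°, Δλ = -0.00690°.
Converting to metres (1° lat = 111125 m, cos φ = 0.577273): observed ΔN = 217.8 m, observed ΔE = -442.6 m.
Subtracting the expected shift leaves a residual of 217.8 − (238) = -20.2 m north and -442.6 − (-456) = 13.4 m east.
Residual distance = √((-20.2)² + 13.4²) = 24.2 m.

24 m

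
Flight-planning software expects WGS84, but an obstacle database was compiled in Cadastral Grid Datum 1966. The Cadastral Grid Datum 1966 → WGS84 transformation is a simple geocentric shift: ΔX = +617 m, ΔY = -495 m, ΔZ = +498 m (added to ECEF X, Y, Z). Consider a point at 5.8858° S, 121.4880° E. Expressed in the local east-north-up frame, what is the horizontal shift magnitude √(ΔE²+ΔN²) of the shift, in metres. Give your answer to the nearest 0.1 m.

At φ = -5.8858°, λ = 121.4880°: sin φ = -0.102546, cos φ = 0.994728, sin λ = 0.852750, cos λ = -0.522320.
ΔE = −sin λ·ΔX + cos λ·ΔY = −(0.852750)·(617) + (-0.522320)·(-495) = -267.60 m.
ΔN = −sin φ cos λ·ΔX − sin φ sin λ·ΔY + cos φ·ΔZ = −(-0.102546)(-0.522320)(617) − (-0.102546)(0.852750)(-495) + (0.994728)(498) = 419.04 m.
Horizontal magnitude = √(ΔE² + ΔN²) = √((-267.60)² + 419.04²) = 497.20 m.

497.2 m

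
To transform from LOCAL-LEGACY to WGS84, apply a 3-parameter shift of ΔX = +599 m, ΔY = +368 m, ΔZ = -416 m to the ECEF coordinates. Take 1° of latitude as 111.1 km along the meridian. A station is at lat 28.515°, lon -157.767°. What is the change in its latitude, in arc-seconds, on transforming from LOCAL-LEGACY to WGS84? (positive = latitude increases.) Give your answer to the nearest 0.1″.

sin φ = 0.477389, cos φ = 0.878692, sin λ = -0.378374, cos λ = -0.925653.
North component: ΔN = −sin φ cos λ·ΔX − sin φ sin λ·ΔY + cos φ·ΔZ = −(0.477389)(-0.925653)(599) − (0.477389)(-0.378374)(368) + (0.878692)(-416) = -34.37 m.
1° of latitude spans 111100 m, so Δφ = -34.37 / 111100 × 3600 = -1.114″.

Δφ = -1.1″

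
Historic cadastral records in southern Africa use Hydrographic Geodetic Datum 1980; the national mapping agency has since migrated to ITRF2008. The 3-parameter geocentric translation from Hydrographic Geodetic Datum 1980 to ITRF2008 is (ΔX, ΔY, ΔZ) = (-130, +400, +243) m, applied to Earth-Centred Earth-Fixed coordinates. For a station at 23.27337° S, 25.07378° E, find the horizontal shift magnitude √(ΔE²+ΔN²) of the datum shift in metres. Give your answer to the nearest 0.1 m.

At φ = -23.27337°, λ = 25.07378°: sin φ = -0.395119, cos φ = 0.918630, sin λ = 0.423785, cos λ = 0.905763.
ΔE = −sin λ·ΔX + cos λ·ΔY = −(0.423785)·(-130) + (0.905763)·(400) = 417.40 m.
ΔN = −sin φ cos λ·ΔX − sin φ sin λ·ΔY + cos φ·ΔZ = −(-0.395119)(0.905763)(-130) − (-0.395119)(0.423785)(400) + (0.918630)(243) = 243.68 m.
Horizontal magnitude = √(ΔE² + ΔN²) = √(417.40² + 243.68²) = 483.32 m.

483.3 m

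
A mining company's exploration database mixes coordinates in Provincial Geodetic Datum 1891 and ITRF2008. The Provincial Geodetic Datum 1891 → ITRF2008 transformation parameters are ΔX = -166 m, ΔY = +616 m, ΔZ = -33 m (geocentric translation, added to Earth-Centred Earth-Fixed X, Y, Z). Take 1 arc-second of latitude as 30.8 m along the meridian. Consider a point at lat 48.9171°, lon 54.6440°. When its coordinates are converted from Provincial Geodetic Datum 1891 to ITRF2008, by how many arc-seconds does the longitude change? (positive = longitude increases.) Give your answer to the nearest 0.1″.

Δλ = 24.3″

sin φ = 0.753760, cos φ = 0.657150, sin λ = 0.815572, cos λ = 0.578655.
East component: ΔE = −sin λ·ΔX + cos λ·ΔY = −(0.815572)(-166) + (0.578655)(616) = 491.84 m.
1° of latitude spans 3600 × 30.80 = 110880 m; at latitude φ, 1° of longitude spans that × cos φ = 72864.8 m, so Δλ = 491.84 / 72864.8 × 3600 = 24.300″.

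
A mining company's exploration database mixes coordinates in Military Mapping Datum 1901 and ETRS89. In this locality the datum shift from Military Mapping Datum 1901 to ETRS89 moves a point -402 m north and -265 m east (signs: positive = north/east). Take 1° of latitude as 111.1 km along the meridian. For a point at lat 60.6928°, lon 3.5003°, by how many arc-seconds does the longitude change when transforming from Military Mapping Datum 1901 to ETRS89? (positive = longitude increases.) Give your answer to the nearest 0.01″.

Δλ = -17.54″

At latitude 60.6928°, cos φ = 0.489492.
1° of longitude at this latitude = 111.1 × cos φ = 54.38 km, so Δλ = -265.0 / 54382.6 = -0.0048729° = -17.542″.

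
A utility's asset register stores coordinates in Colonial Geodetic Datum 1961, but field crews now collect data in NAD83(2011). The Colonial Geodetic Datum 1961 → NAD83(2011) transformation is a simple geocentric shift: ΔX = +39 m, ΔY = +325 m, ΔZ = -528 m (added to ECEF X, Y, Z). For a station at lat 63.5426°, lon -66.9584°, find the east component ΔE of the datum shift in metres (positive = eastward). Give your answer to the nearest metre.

The local east axis at (φ, λ) is (−sin λ, cos λ, 0), so ΔE = −sin(-66.9584°)·39 + cos(-66.9584°)·325 = 163.09 m.

ΔE = 163 m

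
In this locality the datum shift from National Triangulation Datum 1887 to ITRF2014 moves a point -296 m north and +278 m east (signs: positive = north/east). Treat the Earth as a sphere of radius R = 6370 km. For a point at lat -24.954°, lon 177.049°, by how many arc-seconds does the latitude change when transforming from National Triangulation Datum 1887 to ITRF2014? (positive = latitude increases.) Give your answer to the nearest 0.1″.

On a sphere of radius R, 1 rad of latitude = R, so Δφ = ΔN / R = -296.0 / 6370000 = -4.6468e-05 rad = -9.585″.

Δφ = -9.6″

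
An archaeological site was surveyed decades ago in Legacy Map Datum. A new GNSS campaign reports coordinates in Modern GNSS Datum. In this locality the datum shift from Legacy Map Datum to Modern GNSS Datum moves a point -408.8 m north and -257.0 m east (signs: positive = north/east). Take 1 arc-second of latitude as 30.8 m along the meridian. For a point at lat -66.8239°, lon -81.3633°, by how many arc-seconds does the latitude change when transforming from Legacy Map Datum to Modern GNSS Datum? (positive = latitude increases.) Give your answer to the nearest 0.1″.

Δφ = -13.3″

1″ of latitude = 30.80 m, so Δφ = -408.8 / 30.80 = -13.273″.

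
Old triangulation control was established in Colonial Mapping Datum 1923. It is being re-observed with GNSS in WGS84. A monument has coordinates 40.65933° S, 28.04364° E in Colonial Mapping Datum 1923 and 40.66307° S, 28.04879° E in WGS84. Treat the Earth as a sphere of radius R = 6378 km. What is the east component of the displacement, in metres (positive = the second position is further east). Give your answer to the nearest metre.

ΔE = 435 m

Δφ = -40.66307° − -40.65933° = -0.00374°; Δλ = 28.04879° − 28.04364° = +0.00515°.
1° along a meridian = πR/180 = 111317 m.
ΔN = Δφ × 111317 = -416.3 m; ΔE = Δλ × 111317 × cos(-40.65933°) = +0.00515 × 111317 × 0.758597 = 434.9 m.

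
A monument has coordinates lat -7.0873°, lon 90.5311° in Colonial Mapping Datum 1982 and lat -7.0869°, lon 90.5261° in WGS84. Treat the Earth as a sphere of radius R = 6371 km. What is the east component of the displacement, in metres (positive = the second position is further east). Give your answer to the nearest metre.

Δφ = -7.0869° − -7.0873° = +0.0004°; Δλ = 90.5261° − 90.5311° = -0.0050°.
1° along a meridian = πR/180 = 111195 m.
ΔN = Δφ × 111195 = 44.5 m; ΔE = Δλ × 111195 × cos(-7.0873°) = -0.0050 × 111195 × 0.992359 = -551.7 m.

ΔE = -552 m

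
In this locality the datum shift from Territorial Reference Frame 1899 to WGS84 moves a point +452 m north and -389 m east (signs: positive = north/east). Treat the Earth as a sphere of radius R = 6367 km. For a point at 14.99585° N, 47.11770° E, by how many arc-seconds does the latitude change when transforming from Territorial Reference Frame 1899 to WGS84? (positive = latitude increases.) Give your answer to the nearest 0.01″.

Δφ = 14.64″

On a sphere of radius R, 1 rad of latitude = R, so Δφ = ΔN / R = 452.0 / 6367000 = 7.0991e-05 rad = 14.643″.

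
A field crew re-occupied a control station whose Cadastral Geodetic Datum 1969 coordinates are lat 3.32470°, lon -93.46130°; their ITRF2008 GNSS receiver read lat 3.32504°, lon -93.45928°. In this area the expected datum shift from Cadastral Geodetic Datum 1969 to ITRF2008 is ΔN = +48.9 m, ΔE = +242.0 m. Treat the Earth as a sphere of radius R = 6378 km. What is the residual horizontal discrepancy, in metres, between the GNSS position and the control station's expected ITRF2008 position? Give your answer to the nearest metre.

21 m

Observed coordinate differences: Δφ = +0.00034°, Δλ = +0.00202°.
Converting to metres (1° lat = 111317 m, cos φ = 0.998317): observed ΔN = 37.8 m, observed ΔE = 224.5 m.
Subtracting the expected shift leaves a residual of 37.8 − (48.9) = -11.1 m north and 224.5 − (242.0) = -17.5 m east.
Residual distance = √((-11.1)² + (-17.5)²) = 20.7 m.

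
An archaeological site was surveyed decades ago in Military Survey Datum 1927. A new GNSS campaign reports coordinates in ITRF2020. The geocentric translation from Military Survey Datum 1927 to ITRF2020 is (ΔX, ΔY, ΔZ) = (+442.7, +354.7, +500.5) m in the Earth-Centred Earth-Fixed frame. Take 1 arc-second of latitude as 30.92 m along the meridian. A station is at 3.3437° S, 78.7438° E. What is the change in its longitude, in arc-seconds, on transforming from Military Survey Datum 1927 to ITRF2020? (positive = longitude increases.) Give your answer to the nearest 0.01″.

sin φ = -0.058325, cos φ = 0.998298, sin λ = 0.980764, cos λ = 0.195196.
East component: ΔE = −sin λ·ΔX + cos λ·ΔY = −(0.980764)(442.7) + (0.195196)(354.7) = -364.95 m.
1° of latitude spans 3600 × 30.92 = 111312 m; at latitude φ, 1° of longitude spans that × cos φ = 111122.5 m, so Δλ = -364.95 / 111122.5 × 3600 = -11.823″.

Δλ = -11.82″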